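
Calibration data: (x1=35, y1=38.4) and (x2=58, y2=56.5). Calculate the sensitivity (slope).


slope = (y2 - y1) / (x2 - x1)
= (56.5 - 38.4) / (58 - 35)
= 18.1000 / 23
= 0.7870

0.7870


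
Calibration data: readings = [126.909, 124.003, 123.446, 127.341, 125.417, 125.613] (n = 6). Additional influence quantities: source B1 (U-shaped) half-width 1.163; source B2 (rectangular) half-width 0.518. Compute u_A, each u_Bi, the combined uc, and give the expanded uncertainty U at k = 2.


mean = (126.909 + 124.003 + 123.446 + 127.341 + 125.417 + 125.613) / 6 = 125.4548333
s = sqrt(sum((x - mean)^2)/(n-1)) = 1.5389545
u_A = s / sqrt(n) = 1.5389545 / sqrt(6) = 0.62827554
u_B1 = 1.163 / sqrt(2) = 0.82236519
u_B2 = 0.518 / sqrt(3) = 0.29906744
uc = sqrt(0.62827554^2 + 0.82236519^2 + 0.29906744^2) = 1.0772446
U = k * uc = 2 * 1.0772446
U = 2.1545

2.1545


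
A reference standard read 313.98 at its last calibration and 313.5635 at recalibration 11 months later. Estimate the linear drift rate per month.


rate = (v2 - v1) / months
= (313.5635 - 313.98) / 11
= -0.4165 / 11
= -0.0379

-0.0379


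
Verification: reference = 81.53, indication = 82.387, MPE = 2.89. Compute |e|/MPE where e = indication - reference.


e = indication - reference = 82.387 - 81.53 = 0.8570
|e| = 0.8570
ratio = |e| / MPE = 0.8570 / 2.89
ratio = 0.2965

0.2965


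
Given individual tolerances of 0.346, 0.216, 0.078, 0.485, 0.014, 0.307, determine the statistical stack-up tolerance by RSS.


RSS = sqrt(0.346^2 + 0.216^2 + 0.078^2 + 0.485^2 + 0.014^2 + 0.307^2)
= sqrt(0.502126)
= 0.7086

0.7086


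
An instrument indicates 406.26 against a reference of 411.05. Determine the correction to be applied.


Correction = standard - reading
= 411.05 - 406.26
= 4.7900

4.7900


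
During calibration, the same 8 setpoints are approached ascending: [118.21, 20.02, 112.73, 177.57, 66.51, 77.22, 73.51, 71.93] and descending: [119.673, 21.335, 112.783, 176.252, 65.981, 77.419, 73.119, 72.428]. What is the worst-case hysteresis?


|118.21 - 119.673| = 1.4630
|20.02 - 21.335| = 1.3150
|112.73 - 112.783| = 0.0530
|177.57 - 176.252| = 1.3180
|66.51 - 65.981| = 0.5290
|77.22 - 77.419| = 0.1990
|73.51 - 73.119| = 0.3910
|71.93 - 72.428| = 0.4980
hysteresis = max(diffs) = 1.4630

1.4630


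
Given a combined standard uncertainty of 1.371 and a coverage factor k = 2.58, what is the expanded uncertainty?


U = k * uc
U = 2.58 * 1.371
U = 3.5372

3.5372


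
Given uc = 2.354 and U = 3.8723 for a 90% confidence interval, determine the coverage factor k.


k = U / uc
k = 3.8723 / 2.354
k = 1.645

1.645


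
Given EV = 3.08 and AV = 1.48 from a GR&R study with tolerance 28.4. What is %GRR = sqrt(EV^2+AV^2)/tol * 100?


GRR = sqrt(EV^2 + AV^2) = sqrt(3.08^2 + 1.48^2) = 3.4171333
%GRR = GRR / tol * 100 = 3.4171333 / 28.4 * 100
%GRR = 12.0322

12.0322


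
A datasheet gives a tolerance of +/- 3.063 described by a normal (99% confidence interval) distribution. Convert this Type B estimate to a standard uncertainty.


u_B = half_width / 2.576
u_B = 3.063 / 2.576
u_B = 1.1891

1.1891


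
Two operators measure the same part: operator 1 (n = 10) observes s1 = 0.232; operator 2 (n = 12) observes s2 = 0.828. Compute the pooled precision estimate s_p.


s_p = sqrt(((n1-1)*s1^2 + (n2-1)*s2^2) / (n1+n2-2))
numerator = (10-1)*0.232^2 + (12-1)*0.828^2 = 0.484416 + 7.541424 = 8.02584
denominator = 10 + 12 - 2 = 20
s_p^2 = 8.02584 / 20 = 0.401292
s_p = sqrt(0.401292) = 0.6335

0.6335


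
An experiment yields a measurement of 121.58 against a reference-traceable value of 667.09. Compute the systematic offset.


Systematic error = measured - true
= 121.58 - 667.09
= -545.5100

-545.5100


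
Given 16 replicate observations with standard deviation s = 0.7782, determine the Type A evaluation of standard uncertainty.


u_A = s / sqrt(n)
u_A = 0.7782 / sqrt(16)
u_A = 0.7782 / 4
u_A = 0.1946

0.1946


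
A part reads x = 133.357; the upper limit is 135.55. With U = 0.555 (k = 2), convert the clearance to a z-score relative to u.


u = U / k = 0.555 / 2 = 0.2775
margin = |USL - x| = |135.55 - 133.357| = 2.193
z = margin / u = 2.193 / 0.2775
z = 7.9027

7.9027


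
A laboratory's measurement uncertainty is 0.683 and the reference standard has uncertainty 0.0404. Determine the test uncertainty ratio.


TUR = u_lab / u_ref
= 0.683 / 0.0404
= 16.9059

16.9059


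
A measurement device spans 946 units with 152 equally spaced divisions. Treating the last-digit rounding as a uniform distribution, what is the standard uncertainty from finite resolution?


resolution = range / divisions
resolution = 946 / 152 = 6.2236842
u_res = resolution / (2*sqrt(3))
u_res = 6.2236842 / 3.4641016
u_res = 1.7966

1.7966


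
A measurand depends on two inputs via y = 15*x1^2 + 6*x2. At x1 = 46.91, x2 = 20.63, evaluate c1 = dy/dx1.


y = 15*x1^2 + 6*x2
dy/dx1 = 2*15*x1
Evaluate at x1 = 46.91: c1 = 30 * 46.91
c1 = 1407.3000

1407.3000


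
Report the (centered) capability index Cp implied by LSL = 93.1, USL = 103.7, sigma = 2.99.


Cp = (USL - LSL) / (6 * sigma)
= (103.7 - 93.1) / (6 * 2.99)
= 10.6000 / 17.9400
= 0.5909

0.5909


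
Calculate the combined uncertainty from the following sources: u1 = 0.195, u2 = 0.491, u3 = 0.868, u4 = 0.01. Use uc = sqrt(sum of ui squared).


uc = sqrt(0.195^2 + 0.491^2 + 0.868^2 + 0.01^2)
uc = sqrt(1.03263)
uc = 1.0162

1.0162


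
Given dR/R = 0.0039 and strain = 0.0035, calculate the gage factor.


GF = (dR/R) / epsilon
= 0.0039 / 0.0035
= 1.1143

1.1143


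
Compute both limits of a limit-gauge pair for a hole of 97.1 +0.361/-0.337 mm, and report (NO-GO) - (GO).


GO = nominal - lower_tol (smallest hole = maximum material condition)
GO = 97.1 - 0.337 = 96.763
NO-GO = nominal + upper_tol (largest hole = least material condition)
NO-GO = 97.1 + 0.361 = 97.461
spread = NO-GO - GO = 97.461 - 96.763 = 0.6980

0.6980


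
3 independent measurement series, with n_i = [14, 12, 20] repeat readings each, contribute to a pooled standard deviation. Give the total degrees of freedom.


nu = sum_i (n_i - 1)
nu = ((14 - 1) + (12 - 1) + (20 - 1))
nu = 13 + 11 + 19
nu = 43

43


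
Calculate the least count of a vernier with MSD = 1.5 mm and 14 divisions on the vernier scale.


LC = MSD / n_div
= 1.5 / 14
= 0.1071

0.1071


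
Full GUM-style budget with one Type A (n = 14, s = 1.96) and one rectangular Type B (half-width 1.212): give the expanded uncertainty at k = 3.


u_A = s / sqrt(n) = 1.96 / sqrt(14) = 0.52383203
u_B = half_width / sqrt(3) = 1.212 / sqrt(3) = 0.69974853
uc = sqrt(u_A^2 + u_B^2) = sqrt(0.52383203^2 + 0.69974853^2) = 0.87409839
U = k * uc = 3 * 0.87409839
U = 2.6223

2.6223


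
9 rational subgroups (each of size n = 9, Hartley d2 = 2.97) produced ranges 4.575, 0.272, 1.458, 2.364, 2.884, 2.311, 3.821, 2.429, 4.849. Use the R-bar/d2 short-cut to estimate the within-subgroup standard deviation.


R_bar = (4.575 + 0.272 + 1.458 + 2.364 + 2.884 + 2.311 + 3.821 + 2.429 + 4.849) / 9
R_bar = 24.963 / 9 = 2.7736667
sigma_hat = R_bar / d2 = 2.7736667 / 2.97 = 0.9339

0.9339


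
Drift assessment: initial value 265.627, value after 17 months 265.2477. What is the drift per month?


rate = (v2 - v1) / months
= (265.2477 - 265.627) / 17
= -0.3793 / 17
= -0.0223

-0.0223


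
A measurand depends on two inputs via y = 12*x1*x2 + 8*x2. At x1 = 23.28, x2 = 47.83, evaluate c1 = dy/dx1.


y = 12*x1*x2 + 8*x2
dy/dx1 = 12*x2
Evaluate at x2 = 47.83: c1 = 12 * 47.83
c1 = 573.9600

573.9600


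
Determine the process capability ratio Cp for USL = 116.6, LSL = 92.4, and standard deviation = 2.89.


Cp = (USL - LSL) / (6 * sigma)
= (116.6 - 92.4) / (6 * 2.89)
= 24.2000 / 17.3400
= 1.3956

1.3956


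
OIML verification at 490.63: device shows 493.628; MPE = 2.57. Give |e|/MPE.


e = indication - reference = 493.628 - 490.63 = 2.9980
|e| = 2.9980
ratio = |e| / MPE = 2.9980 / 2.57
ratio = 1.1665

1.1665


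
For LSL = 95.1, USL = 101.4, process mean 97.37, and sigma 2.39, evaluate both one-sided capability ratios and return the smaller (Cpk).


Cpu = (USL - mean) / (3*sigma) = (101.4 - 97.37) / (3*2.39) = 0.5621
Cpl = (mean - LSL) / (3*sigma) = (97.37 - 95.1) / (3*2.39) = 0.3166
Cpk = min(Cpu, Cpl) = 0.3166

0.3166


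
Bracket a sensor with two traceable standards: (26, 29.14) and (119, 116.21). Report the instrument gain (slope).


slope = (y2 - y1) / (x2 - x1)
= (116.21 - 29.14) / (119 - 26)
= 87.0700 / 93
= 0.9362

0.9362


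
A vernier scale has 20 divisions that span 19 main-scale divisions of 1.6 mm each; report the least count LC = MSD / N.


LC = MSD / n_div
= 1.6 / 20
= 0.0800

0.0800


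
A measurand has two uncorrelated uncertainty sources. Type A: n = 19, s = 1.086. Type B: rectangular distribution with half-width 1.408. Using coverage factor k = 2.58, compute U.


u_A = s / sqrt(n) = 1.086 / sqrt(19) = 0.24914549
u_B = half_width / sqrt(3) = 1.408 / sqrt(3) = 0.81290918
uc = sqrt(u_A^2 + u_B^2) = sqrt(0.24914549^2 + 0.81290918^2) = 0.85023221
U = k * uc = 2.58 * 0.85023221
U = 2.1936

2.1936


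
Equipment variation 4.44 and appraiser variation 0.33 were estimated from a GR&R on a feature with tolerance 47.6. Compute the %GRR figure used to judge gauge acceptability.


GRR = sqrt(EV^2 + AV^2) = sqrt(4.44^2 + 0.33^2) = 4.4522466
%GRR = GRR / tol * 100 = 4.4522466 / 47.6 * 100
%GRR = 9.3535

9.3535


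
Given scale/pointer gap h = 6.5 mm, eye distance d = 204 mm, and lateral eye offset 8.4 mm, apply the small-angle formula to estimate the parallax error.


error = h * offset / d
= 6.5 * 8.4 / 204
= 0.2676

0.2676


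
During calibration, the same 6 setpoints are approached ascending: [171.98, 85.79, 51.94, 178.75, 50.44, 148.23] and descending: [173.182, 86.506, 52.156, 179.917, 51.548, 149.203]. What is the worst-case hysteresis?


|171.98 - 173.182| = 1.2020
|85.79 - 86.506| = 0.7160
|51.94 - 52.156| = 0.2160
|178.75 - 179.917| = 1.1670
|50.44 - 51.548| = 1.1080
|148.23 - 149.203| = 0.9730
hysteresis = max(diffs) = 1.2020

1.2020


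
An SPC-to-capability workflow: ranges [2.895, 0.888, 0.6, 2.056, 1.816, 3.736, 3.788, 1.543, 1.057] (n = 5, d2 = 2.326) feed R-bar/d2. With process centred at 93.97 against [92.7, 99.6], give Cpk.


R_bar = (2.895 + 0.888 + 0.6 + 2.056 + 1.816 + 3.736 + 3.788 + 1.543 + 1.057) / 9 = 2.0421111
sigma = R_bar / d2 = 2.0421111 / 2.326 = 0.87794974
Cp = (USL - LSL)/(6*sigma) = (99.6 - 92.7)/(6*0.87794974) = 1.3099
Cpu = (99.6 - 93.97)/(3*0.87794974) = 2.1376
Cpl = (93.97 - 92.7)/(3*0.87794974) = 0.4822
Cpk = min(Cpu, Cpl) = 0.4822

0.4822


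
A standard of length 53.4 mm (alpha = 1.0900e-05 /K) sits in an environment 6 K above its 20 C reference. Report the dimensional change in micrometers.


dL = L * alpha * dT
= 53.4 * 1.0900e-05 * 6
= 0.0034924 mm
dL_um = 0.0034924 * 1000 = 3.4924 um

3.4924


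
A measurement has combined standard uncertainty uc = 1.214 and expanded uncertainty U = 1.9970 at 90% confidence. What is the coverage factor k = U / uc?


k = U / uc
k = 1.9970 / 1.214
k = 1.645

1.645


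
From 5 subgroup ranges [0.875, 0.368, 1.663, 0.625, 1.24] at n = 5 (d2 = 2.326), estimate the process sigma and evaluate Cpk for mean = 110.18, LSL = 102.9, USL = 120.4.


R_bar = (0.875 + 0.368 + 1.663 + 0.625 + 1.24) / 5 = 0.9542
sigma = R_bar / d2 = 0.9542 / 2.326 = 0.41023216
Cp = (USL - LSL)/(6*sigma) = (120.4 - 102.9)/(6*0.41023216) = 7.1098
Cpu = (120.4 - 110.18)/(3*0.41023216) = 8.3042
Cpl = (110.18 - 102.9)/(3*0.41023216) = 5.9153
Cpk = min(Cpu, Cpl) = 5.9153

5.9153


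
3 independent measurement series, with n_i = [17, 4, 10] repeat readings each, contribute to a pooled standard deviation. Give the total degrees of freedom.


nu = sum_i (n_i - 1)
nu = ((17 - 1) + (4 - 1) + (10 - 1))
nu = 16 + 3 + 9
nu = 28

28


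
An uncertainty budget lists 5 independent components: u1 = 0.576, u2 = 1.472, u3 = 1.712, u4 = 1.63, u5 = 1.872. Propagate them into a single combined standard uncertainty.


uc = sqrt(0.576^2 + 1.472^2 + 1.712^2 + 1.63^2 + 1.872^2)
uc = sqrt(11.590788)
uc = 3.4045

3.4045


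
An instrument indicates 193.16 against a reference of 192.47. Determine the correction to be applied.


Correction = standard - reading
= 192.47 - 193.16
= -0.6900

-0.6900


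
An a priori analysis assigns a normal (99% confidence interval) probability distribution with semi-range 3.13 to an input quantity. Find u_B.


u_B = half_width / 2.576
u_B = 3.13 / 2.576
u_B = 1.2151

1.2151


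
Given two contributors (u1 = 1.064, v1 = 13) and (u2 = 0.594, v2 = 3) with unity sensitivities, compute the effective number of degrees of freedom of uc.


uc = sqrt(u1^2 + u2^2) = sqrt(1.064^2 + 0.594^2) = 1.2185779
v_eff = uc^4 / (u1^4/v1 + u2^4/v2)
= 1.2185779^4 / (1.064^4/13 + 0.594^4/3)
= 2.2050233 / 0.14008554
v_eff = 15.7405

15.7405


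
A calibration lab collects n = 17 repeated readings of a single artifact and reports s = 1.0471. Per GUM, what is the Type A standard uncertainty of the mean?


u_A = s / sqrt(n)
u_A = 1.0471 / sqrt(17)
u_A = 1.0471 / 4.1231056
u_A = 0.2540

0.2540


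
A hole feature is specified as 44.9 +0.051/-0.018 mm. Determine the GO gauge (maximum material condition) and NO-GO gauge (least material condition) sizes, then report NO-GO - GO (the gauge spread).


GO = nominal - lower_tol (smallest hole = maximum material condition)
GO = 44.9 - 0.018 = 44.882
NO-GO = nominal + upper_tol (largest hole = least material condition)
NO-GO = 44.9 + 0.051 = 44.951
spread = NO-GO - GO = 44.951 - 44.882 = 0.0690

0.0690


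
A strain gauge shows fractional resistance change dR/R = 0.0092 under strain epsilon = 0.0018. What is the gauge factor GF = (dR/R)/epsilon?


GF = (dR/R) / epsilon
= 0.0092 / 0.0018
= 5.1111

5.1111


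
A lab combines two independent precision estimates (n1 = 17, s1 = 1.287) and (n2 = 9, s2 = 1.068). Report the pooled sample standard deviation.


s_p = sqrt(((n1-1)*s1^2 + (n2-1)*s2^2) / (n1+n2-2))
numerator = (17-1)*1.287^2 + (9-1)*1.068^2 = 26.501904 + 9.124992 = 35.626896
denominator = 17 + 9 - 2 = 24
s_p^2 = 35.626896 / 24 = 1.484454
s_p = sqrt(1.484454) = 1.2184

1.2184


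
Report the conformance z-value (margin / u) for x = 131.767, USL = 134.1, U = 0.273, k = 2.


u = U / k = 0.273 / 2 = 0.1365
margin = |USL - x| = |134.1 - 131.767| = 2.333
z = margin / u = 2.333 / 0.1365
z = 17.0916

17.0916


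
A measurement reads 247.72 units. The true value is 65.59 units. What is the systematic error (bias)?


Systematic error = measured - true
= 247.72 - 65.59
= 182.1300

182.1300


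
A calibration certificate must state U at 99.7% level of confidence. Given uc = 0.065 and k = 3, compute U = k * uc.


U = k * uc
U = 3 * 0.065
U = 0.1950

0.1950


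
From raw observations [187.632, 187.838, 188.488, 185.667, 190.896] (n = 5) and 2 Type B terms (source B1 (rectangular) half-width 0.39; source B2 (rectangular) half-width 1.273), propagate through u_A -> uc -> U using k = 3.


mean = (187.632 + 187.838 + 188.488 + 185.667 + 190.896) / 5 = 188.1042
s = sqrt(sum((x - mean)^2)/(n-1)) = 1.8825003
u_A = s / sqrt(n) = 1.8825003 / sqrt(5) = 0.84187973
u_B1 = 0.39 / sqrt(3) = 0.2251666
u_B2 = 1.273 / sqrt(3) = 0.73496689
uc = sqrt(0.84187973^2 + 0.2251666^2 + 0.73496689^2) = 1.1400166
U = k * uc = 3 * 1.1400166
U = 3.4200

3.4200


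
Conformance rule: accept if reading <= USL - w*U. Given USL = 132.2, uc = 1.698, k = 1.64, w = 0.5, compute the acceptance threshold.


U = k * uc = 1.64 * 1.698 = 2.78472
guard band g = w * U = 0.5 * 2.78472 = 1.39236
AL = USL - g = 132.2 - 1.39236
AL = 130.8076

130.8076


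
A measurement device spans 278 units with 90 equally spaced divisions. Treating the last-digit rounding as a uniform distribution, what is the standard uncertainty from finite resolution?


resolution = range / divisions
resolution = 278 / 90 = 3.0888889
u_res = resolution / (2*sqrt(3))
u_res = 3.0888889 / 3.4641016
u_res = 0.8917

0.8917


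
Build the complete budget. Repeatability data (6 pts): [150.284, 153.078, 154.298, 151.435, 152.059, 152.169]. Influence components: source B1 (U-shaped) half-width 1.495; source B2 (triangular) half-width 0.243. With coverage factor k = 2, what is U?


mean = (150.284 + 153.078 + 154.298 + 151.435 + 152.059 + 152.169) / 6 = 152.2205
s = sqrt(sum((x - mean)^2)/(n-1)) = 1.374561
u_A = s / sqrt(n) = 1.374561 / sqrt(6) = 0.56116218
u_B1 = 1.495 / sqrt(2) = 1.0571246
u_B2 = 0.243 / sqrt(6) = 0.099204335
uc = sqrt(0.56116218^2 + 1.0571246^2 + 0.099204335^2) = 1.20094
U = k * uc = 2 * 1.20094
U = 2.4019

2.4019


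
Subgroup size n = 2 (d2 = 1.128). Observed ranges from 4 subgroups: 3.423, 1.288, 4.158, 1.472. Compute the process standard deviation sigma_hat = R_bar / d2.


R_bar = (3.423 + 1.288 + 4.158 + 1.472) / 4
R_bar = 10.341 / 4 = 2.58525
sigma_hat = R_bar / d2 = 2.58525 / 1.128 = 2.2919

2.2919


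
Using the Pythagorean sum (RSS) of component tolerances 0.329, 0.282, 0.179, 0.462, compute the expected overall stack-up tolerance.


RSS = sqrt(0.329^2 + 0.282^2 + 0.179^2 + 0.462^2)
= sqrt(0.43325)
= 0.6582

0.6582


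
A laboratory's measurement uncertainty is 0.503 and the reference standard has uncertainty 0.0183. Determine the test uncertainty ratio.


TUR = u_lab / u_ref
= 0.503 / 0.0183
= 27.4863

27.4863


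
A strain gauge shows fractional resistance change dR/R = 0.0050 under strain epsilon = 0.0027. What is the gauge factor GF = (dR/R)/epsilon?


GF = (dR/R) / epsilon
= 0.0050 / 0.0027
= 1.8519

1.8519


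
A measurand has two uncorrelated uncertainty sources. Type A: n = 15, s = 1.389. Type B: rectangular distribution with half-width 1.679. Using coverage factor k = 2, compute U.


u_A = s / sqrt(n) = 1.389 / sqrt(15) = 0.35863826
u_B = half_width / sqrt(3) = 1.679 / sqrt(3) = 0.9693711
uc = sqrt(u_A^2 + u_B^2) = sqrt(0.35863826^2 + 0.9693711^2) = 1.0335868
U = k * uc = 2 * 1.0335868
U = 2.0672

2.0672


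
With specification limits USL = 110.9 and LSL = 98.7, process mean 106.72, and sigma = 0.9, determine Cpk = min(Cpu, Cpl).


Cpu = (USL - mean) / (3*sigma) = (110.9 - 106.72) / (3*0.9) = 1.5481
Cpl = (mean - LSL) / (3*sigma) = (106.72 - 98.7) / (3*0.9) = 2.9704
Cpk = min(Cpu, Cpl) = 1.5481

1.5481


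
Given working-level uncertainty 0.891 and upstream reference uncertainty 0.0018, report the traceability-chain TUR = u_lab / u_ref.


TUR = u_lab / u_ref
= 0.891 / 0.0018
= 495.0000

495.0000


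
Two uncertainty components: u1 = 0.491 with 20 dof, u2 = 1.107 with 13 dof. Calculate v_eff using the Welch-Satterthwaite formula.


uc = sqrt(u1^2 + u2^2) = sqrt(0.491^2 + 1.107^2) = 1.2110037
v_eff = uc^4 / (u1^4/v1 + u2^4/v2)
= 1.2110037^4 / (0.491^4/20 + 1.107^4/13)
= 2.1507101 / 0.11842333
v_eff = 18.1612

18.1612


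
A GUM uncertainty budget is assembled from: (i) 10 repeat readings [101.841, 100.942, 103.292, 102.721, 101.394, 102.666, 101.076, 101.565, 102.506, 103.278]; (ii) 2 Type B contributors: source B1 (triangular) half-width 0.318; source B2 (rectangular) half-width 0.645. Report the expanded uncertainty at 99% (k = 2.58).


mean = (101.841 + 100.942 + 103.292 + 102.721 + 101.394 + 102.666 + 101.076 + 101.565 + 102.506 + 103.278) / 10 = 102.1281
s = sqrt(sum((x - mean)^2)/(n-1)) = 0.87640471
u_A = s / sqrt(n) = 0.87640471 / sqrt(10) = 0.2771435
u_B1 = 0.318 / sqrt(6) = 0.12982296
u_B2 = 0.645 / sqrt(3) = 0.37239092
uc = sqrt(0.2771435^2 + 0.12982296^2 + 0.37239092^2) = 0.48201402
U = k * uc = 2.58 * 0.48201402
U = 1.2436

1.2436


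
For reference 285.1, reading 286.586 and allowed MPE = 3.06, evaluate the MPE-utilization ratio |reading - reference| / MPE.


e = indication - reference = 286.586 - 285.1 = 1.4860
|e| = 1.4860
ratio = |e| / MPE = 1.4860 / 3.06
ratio = 0.4856

0.4856


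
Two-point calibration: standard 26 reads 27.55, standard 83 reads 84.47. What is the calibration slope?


slope = (y2 - y1) / (x2 - x1)
= (84.47 - 27.55) / (83 - 26)
= 56.9200 / 57
= 0.9986

0.9986


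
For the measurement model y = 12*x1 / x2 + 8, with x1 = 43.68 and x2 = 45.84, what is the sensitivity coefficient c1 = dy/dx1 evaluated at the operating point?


y = 12*x1 / x2 + 8
dy/dx1 = 12/x2
Evaluate at x2 = 45.84: c1 = 12 / 45.84
c1 = 0.2618

0.2618


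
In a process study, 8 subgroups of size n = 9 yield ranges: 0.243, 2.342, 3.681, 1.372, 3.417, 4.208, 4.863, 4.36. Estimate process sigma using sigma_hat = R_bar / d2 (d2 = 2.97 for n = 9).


R_bar = (0.243 + 2.342 + 3.681 + 1.372 + 3.417 + 4.208 + 4.863 + 4.36) / 8
R_bar = 24.486 / 8 = 3.06075
sigma_hat = R_bar / d2 = 3.06075 / 2.97 = 1.0306

1.0306


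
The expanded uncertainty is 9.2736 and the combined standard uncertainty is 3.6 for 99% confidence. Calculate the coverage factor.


k = U / uc
k = 9.2736 / 3.6
k = 2.576

2.576


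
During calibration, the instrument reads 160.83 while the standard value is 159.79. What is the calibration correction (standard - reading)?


Correction = standard - reading
= 159.79 - 160.83
= -1.0400

-1.0400


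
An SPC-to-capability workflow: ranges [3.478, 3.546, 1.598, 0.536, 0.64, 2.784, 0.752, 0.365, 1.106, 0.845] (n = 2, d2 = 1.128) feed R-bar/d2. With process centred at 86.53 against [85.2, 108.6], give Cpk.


R_bar = (3.478 + 3.546 + 1.598 + 0.536 + 0.64 + 2.784 + 0.752 + 0.365 + 1.106 + 0.845) / 10 = 1.565
sigma = R_bar / d2 = 1.565 / 1.128 = 1.3874113
Cp = (USL - LSL)/(6*sigma) = (108.6 - 85.2)/(6*1.3874113) = 2.8110
Cpu = (108.6 - 86.53)/(3*1.3874113) = 5.3024
Cpl = (86.53 - 85.2)/(3*1.3874113) = 0.3195
Cpk = min(Cpu, Cpl) = 0.3195

0.3195


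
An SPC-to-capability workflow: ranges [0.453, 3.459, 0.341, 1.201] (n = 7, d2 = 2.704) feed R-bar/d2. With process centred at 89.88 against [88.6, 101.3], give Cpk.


R_bar = (0.453 + 3.459 + 0.341 + 1.201) / 4 = 1.3635
sigma = R_bar / d2 = 1.3635 / 2.704 = 0.50425296
Cp = (USL - LSL)/(6*sigma) = (101.3 - 88.6)/(6*0.50425296) = 4.1976
Cpu = (101.3 - 89.88)/(3*0.50425296) = 7.5491
Cpl = (89.88 - 88.6)/(3*0.50425296) = 0.8461
Cpk = min(Cpu, Cpl) = 0.8461

0.8461


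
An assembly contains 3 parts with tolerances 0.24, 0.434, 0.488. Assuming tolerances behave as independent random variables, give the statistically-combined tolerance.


RSS = sqrt(0.24^2 + 0.434^2 + 0.488^2)
= sqrt(0.4841)
= 0.6958

0.6958


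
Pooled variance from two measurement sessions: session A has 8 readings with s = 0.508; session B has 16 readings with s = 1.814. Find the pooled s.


s_p = sqrt(((n1-1)*s1^2 + (n2-1)*s2^2) / (n1+n2-2))
numerator = (8-1)*0.508^2 + (16-1)*1.814^2 = 1.806448 + 49.35894 = 51.165388
denominator = 8 + 16 - 2 = 22
s_p^2 = 51.165388 / 22 = 2.3256995
s_p = sqrt(2.3256995) = 1.5250

1.5250


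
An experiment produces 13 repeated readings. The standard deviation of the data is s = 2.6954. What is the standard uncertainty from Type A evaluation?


u_A = s / sqrt(n)
u_A = 2.6954 / sqrt(13)
u_A = 2.6954 / 3.6055513
u_A = 0.7476

0.7476


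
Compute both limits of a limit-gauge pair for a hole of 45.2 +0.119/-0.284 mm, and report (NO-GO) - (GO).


GO = nominal - lower_tol (smallest hole = maximum material condition)
GO = 45.2 - 0.284 = 44.916
NO-GO = nominal + upper_tol (largest hole = least material condition)
NO-GO = 45.2 + 0.119 = 45.319
spread = NO-GO - GO = 45.319 - 44.916 = 0.4030

0.4030


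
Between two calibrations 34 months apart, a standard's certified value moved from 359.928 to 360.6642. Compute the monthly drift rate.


rate = (v2 - v1) / months
= (360.6642 - 359.928) / 34
= 0.7362 / 34
= 0.0217

0.0217


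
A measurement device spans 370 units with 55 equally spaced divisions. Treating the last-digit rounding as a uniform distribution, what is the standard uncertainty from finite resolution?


resolution = range / divisions
resolution = 370 / 55 = 6.7272727
u_res = resolution / (2*sqrt(3))
u_res = 6.7272727 / 3.4641016
u_res = 1.9420

1.9420


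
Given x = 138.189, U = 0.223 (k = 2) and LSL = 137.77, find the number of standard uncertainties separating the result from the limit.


u = U / k = 0.223 / 2 = 0.1115
margin = |LSL - x| = |137.77 - 138.189| = 0.419
z = margin / u = 0.419 / 0.1115
z = 3.7578

3.7578


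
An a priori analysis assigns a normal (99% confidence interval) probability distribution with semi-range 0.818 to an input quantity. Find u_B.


u_B = half_width / 2.576
u_B = 0.818 / 2.576
u_B = 0.3175

0.3175


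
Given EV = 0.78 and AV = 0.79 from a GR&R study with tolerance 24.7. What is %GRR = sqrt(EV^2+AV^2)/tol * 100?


GRR = sqrt(EV^2 + AV^2) = sqrt(0.78^2 + 0.79^2) = 1.1101802
%GRR = GRR / tol * 100 = 1.1101802 / 24.7 * 100
%GRR = 4.4947

4.4947


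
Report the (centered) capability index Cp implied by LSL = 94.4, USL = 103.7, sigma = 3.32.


Cp = (USL - LSL) / (6 * sigma)
= (103.7 - 94.4) / (6 * 3.32)
= 9.3000 / 19.9200
= 0.4669

0.4669


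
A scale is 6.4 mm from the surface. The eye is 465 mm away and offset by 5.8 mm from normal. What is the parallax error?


error = h * offset / d
= 6.4 * 5.8 / 465
= 0.0798

0.0798


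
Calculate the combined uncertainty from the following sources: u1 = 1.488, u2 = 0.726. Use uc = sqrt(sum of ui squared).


uc = sqrt(1.488^2 + 0.726^2)
uc = sqrt(2.74122)
uc = 1.6557

1.6557


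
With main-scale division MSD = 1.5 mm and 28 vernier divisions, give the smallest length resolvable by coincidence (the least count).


LC = MSD / n_div
= 1.5 / 28
= 0.0536

0.0536


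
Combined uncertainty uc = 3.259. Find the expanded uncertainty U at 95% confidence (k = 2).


U = k * uc
U = 2 * 3.259
U = 6.5180

6.5180


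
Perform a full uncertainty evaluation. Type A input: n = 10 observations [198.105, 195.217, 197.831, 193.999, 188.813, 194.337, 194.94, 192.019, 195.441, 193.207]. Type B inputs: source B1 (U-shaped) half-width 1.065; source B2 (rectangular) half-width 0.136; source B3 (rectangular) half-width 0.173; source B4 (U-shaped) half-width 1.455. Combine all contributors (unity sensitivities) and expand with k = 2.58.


mean = (198.105 + 195.217 + 197.831 + 193.999 + 188.813 + 194.337 + 194.94 + 192.019 + 195.441 + 193.207) / 10 = 194.3909
s = sqrt(sum((x - mean)^2)/(n-1)) = 2.7082688
u_A = s / sqrt(n) = 2.7082688 / sqrt(10) = 0.85642979
u_B1 = 1.065 / sqrt(2) = 0.75306872
u_B2 = 0.136 / sqrt(3) = 0.078519637
u_B3 = 0.173 / sqrt(3) = 0.099881597
u_B4 = 1.455 / sqrt(2) = 1.0288404
uc = sqrt(0.85642979^2 + 0.75306872^2 + 0.078519637^2 + 0.099881597^2 + 1.0288404^2) = 1.5411809
U = k * uc = 2.58 * 1.5411809
U = 3.9762

3.9762


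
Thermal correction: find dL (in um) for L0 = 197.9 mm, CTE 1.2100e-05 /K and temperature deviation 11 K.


dL = L * alpha * dT
= 197.9 * 1.2100e-05 * 11
= 0.0263405 mm
dL_um = 0.0263405 * 1000 = 26.3405 um

26.3405


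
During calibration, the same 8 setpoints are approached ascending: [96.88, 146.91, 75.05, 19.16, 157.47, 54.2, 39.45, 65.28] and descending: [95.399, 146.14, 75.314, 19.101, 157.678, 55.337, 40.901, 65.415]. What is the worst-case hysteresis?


|96.88 - 95.399| = 1.4810
|146.91 - 146.14| = 0.7700
|75.05 - 75.314| = 0.2640
|19.16 - 19.101| = 0.0590
|157.47 - 157.678| = 0.2080
|54.2 - 55.337| = 1.1370
|39.45 - 40.901| = 1.4510
|65.28 - 65.415| = 0.1350
hysteresis = max(diffs) = 1.4810

1.4810


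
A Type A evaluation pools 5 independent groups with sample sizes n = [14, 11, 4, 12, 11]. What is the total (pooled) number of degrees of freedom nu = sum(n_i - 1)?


nu = sum_i (n_i - 1)
nu = ((14 - 1) + (11 - 1) + (4 - 1) + (12 - 1) + (11 - 1))
nu = 13 + 10 + 3 + 11 + 10
nu = 47

47


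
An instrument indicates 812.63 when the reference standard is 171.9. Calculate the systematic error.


Systematic error = measured - true
= 812.63 - 171.9
= 640.7300

640.7300


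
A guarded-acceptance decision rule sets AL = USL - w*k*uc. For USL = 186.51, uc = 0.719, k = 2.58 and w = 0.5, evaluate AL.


U = k * uc = 2.58 * 0.719 = 1.85502
guard band g = w * U = 0.5 * 1.85502 = 0.92751
AL = USL - g = 186.51 - 0.92751
AL = 185.5825

185.5825


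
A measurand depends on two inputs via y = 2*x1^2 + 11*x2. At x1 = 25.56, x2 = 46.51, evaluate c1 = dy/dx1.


y = 2*x1^2 + 11*x2
dy/dx1 = 2*2*x1
Evaluate at x1 = 25.56: c1 = 4 * 25.56
c1 = 102.2400

102.2400


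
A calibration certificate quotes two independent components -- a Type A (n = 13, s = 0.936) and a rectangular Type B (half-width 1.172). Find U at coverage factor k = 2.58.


u_A = s / sqrt(n) = 0.936 / sqrt(13) = 0.25959969
u_B = half_width / sqrt(3) = 1.172 / sqrt(3) = 0.67665452
uc = sqrt(u_A^2 + u_B^2) = sqrt(0.25959969^2 + 0.67665452^2) = 0.72474364
U = k * uc = 2.58 * 0.72474364
U = 1.8698

1.8698


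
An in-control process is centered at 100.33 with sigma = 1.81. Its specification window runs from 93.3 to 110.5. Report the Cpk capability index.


Cpu = (USL - mean) / (3*sigma) = (110.5 - 100.33) / (3*1.81) = 1.8729
Cpl = (mean - LSL) / (3*sigma) = (100.33 - 93.3) / (3*1.81) = 1.2947
Cpk = min(Cpu, Cpl) = 1.2947

1.2947


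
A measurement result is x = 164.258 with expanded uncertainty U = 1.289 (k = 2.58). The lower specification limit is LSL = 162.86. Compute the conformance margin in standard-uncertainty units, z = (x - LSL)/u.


u = U / k = 1.289 / 2.58 = 0.4996124
margin = |LSL - x| = |162.86 - 164.258| = 1.398
z = margin / u = 1.398 / 0.4996124
z = 2.7982

2.7982


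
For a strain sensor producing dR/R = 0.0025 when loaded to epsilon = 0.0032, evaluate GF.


GF = (dR/R) / epsilon
= 0.0025 / 0.0032
= 0.7812

0.7812


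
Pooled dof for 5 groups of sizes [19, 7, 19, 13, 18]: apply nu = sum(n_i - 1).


nu = sum_i (n_i - 1)
nu = ((19 - 1) + (7 - 1) + (19 - 1) + (13 - 1) + (18 - 1))
nu = 18 + 6 + 18 + 12 + 17
nu = 71

71


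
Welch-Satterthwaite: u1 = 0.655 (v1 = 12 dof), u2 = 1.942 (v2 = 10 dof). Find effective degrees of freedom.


uc = sqrt(u1^2 + u2^2) = sqrt(0.655^2 + 1.942^2) = 2.0494851
v_eff = uc^4 / (u1^4/v1 + u2^4/v2)
= 2.0494851^4 / (0.655^4/12 + 1.942^4/10)
= 17.643269 / 1.4376572
v_eff = 12.2722

12.2722


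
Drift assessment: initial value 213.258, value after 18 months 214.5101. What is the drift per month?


rate = (v2 - v1) / months
= (214.5101 - 213.258) / 18
= 1.2521 / 18
= 0.0696

0.0696


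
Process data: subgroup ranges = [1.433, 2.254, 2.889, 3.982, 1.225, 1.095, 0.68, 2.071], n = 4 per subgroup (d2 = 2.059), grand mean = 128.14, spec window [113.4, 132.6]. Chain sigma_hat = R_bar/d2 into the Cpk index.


R_bar = (1.433 + 2.254 + 2.889 + 3.982 + 1.225 + 1.095 + 0.68 + 2.071) / 8 = 1.953625
sigma = R_bar / d2 = 1.953625 / 2.059 = 0.94882224
Cp = (USL - LSL)/(6*sigma) = (132.6 - 113.4)/(6*0.94882224) = 3.3726
Cpu = (132.6 - 128.14)/(3*0.94882224) = 1.5669
Cpl = (128.14 - 113.4)/(3*0.94882224) = 5.1783
Cpk = min(Cpu, Cpl) = 1.5669

1.5669


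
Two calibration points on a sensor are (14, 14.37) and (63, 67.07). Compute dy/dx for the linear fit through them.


slope = (y2 - y1) / (x2 - x1)
= (67.07 - 14.37) / (63 - 14)
= 52.7000 / 49
= 1.0755

1.0755


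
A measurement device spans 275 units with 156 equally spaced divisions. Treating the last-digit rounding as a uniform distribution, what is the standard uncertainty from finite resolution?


resolution = range / divisions
resolution = 275 / 156 = 1.7628205
u_res = resolution / (2*sqrt(3))
u_res = 1.7628205 / 3.4641016
u_res = 0.5089

0.5089


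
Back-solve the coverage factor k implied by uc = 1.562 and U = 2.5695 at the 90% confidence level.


k = U / uc
k = 2.5695 / 1.562
k = 1.645

1.645


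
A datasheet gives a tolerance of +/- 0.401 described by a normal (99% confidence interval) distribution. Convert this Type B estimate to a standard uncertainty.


u_B = half_width / 2.576
u_B = 0.401 / 2.576
u_B = 0.1557

0.1557


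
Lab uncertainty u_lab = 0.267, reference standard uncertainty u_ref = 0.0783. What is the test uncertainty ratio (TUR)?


TUR = u_lab / u_ref
= 0.267 / 0.0783
= 3.4100

3.4100


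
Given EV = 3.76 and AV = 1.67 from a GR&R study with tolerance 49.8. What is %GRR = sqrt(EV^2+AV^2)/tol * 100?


GRR = sqrt(EV^2 + AV^2) = sqrt(3.76^2 + 1.67^2) = 4.1141828
%GRR = GRR / tol * 100 = 4.1141828 / 49.8 * 100
%GRR = 8.2614

8.2614


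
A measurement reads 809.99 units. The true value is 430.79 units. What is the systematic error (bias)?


Systematic error = measured - true
= 809.99 - 430.79
= 379.2000

379.2000


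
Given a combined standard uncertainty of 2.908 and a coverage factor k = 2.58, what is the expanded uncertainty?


U = k * uc
U = 2.58 * 2.908
U = 7.5026

7.5026


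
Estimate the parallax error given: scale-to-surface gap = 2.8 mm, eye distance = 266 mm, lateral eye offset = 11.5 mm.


error = h * offset / d
= 2.8 * 11.5 / 266
= 0.1211

0.1211


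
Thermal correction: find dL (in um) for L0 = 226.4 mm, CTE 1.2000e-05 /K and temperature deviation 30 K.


dL = L * alpha * dT
= 226.4 * 1.2000e-05 * 30
= 0.0815040 mm
dL_um = 0.0815040 * 1000 = 81.5040 um

81.5040


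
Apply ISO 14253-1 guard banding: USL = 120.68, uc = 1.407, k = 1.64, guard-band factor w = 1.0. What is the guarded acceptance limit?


U = k * uc = 1.64 * 1.407 = 2.30748
guard band g = w * U = 1.0 * 2.30748 = 2.30748
AL = USL - g = 120.68 - 2.30748
AL = 118.3725

118.3725


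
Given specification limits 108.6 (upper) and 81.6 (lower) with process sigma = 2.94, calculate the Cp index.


Cp = (USL - LSL) / (6 * sigma)
= (108.6 - 81.6) / (6 * 2.94)
= 27.0000 / 17.6400
= 1.5306

1.5306


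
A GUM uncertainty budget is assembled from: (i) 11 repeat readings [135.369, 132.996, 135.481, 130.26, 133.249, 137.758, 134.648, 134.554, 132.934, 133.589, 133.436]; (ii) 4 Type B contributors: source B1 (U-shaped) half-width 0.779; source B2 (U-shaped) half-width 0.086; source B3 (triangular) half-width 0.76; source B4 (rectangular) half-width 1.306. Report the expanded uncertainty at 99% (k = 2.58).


mean = (135.369 + 132.996 + 135.481 + 130.26 + 133.249 + 137.758 + 134.648 + 134.554 + 132.934 + 133.589 + 133.436) / 11 = 134.0249091
s = sqrt(sum((x - mean)^2)/(n-1)) = 1.8998176
u_A = s / sqrt(n) = 1.8998176 / sqrt(11) = 0.57281656
u_B1 = 0.779 / sqrt(2) = 0.55083618
u_B2 = 0.086 / sqrt(2) = 0.060811183
u_B3 = 0.76 / sqrt(6) = 0.3102687
u_B4 = 1.306 / sqrt(3) = 0.75401945
uc = sqrt(0.57281656^2 + 0.55083618^2 + 0.060811183^2 + 0.3102687^2 + 0.75401945^2) = 1.140197
U = k * uc = 2.58 * 1.140197
U = 2.9417

2.9417


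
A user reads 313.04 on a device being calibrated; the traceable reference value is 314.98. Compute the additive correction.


Correction = standard - reading
= 314.98 - 313.04
= 1.9400

1.9400


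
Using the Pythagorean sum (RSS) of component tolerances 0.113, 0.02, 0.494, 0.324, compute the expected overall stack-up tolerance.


RSS = sqrt(0.113^2 + 0.02^2 + 0.494^2 + 0.324^2)
= sqrt(0.362181)
= 0.6018

0.6018


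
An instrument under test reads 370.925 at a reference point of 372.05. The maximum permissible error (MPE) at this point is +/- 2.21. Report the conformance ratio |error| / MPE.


e = indication - reference = 370.925 - 372.05 = -1.1250
|e| = 1.1250
ratio = |e| / MPE = 1.1250 / 2.21
ratio = 0.5090

0.5090


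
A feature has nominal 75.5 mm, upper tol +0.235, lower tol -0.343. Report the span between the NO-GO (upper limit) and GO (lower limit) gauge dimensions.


GO = nominal - lower_tol (smallest hole = maximum material condition)
GO = 75.5 - 0.343 = 75.157
NO-GO = nominal + upper_tol (largest hole = least material condition)
NO-GO = 75.5 + 0.235 = 75.735
spread = NO-GO - GO = 75.735 - 75.157 = 0.5780

0.5780


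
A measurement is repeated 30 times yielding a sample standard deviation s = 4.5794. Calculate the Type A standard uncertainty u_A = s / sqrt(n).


u_A = s / sqrt(n)
u_A = 4.5794 / sqrt(30)
u_A = 4.5794 / 5.4772256
u_A = 0.8361

0.8361


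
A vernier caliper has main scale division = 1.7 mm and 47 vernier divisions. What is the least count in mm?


LC = MSD / n_div
= 1.7 / 47
= 0.0362

0.0362


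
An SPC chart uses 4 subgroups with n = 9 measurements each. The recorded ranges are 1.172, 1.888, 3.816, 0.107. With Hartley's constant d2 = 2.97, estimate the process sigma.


R_bar = (1.172 + 1.888 + 3.816 + 0.107) / 4
R_bar = 6.983 / 4 = 1.74575
sigma_hat = R_bar / d2 = 1.74575 / 2.97 = 0.5878

0.5878


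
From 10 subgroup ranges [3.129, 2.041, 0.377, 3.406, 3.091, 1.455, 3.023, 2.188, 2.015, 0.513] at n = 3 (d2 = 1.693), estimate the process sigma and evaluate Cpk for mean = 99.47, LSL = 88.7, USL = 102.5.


R_bar = (3.129 + 2.041 + 0.377 + 3.406 + 3.091 + 1.455 + 3.023 + 2.188 + 2.015 + 0.513) / 10 = 2.1238
sigma = R_bar / d2 = 2.1238 / 1.693 = 1.2544595
Cp = (USL - LSL)/(6*sigma) = (102.5 - 88.7)/(6*1.2544595) = 1.8335
Cpu = (102.5 - 99.47)/(3*1.2544595) = 0.8051
Cpl = (99.47 - 88.7)/(3*1.2544595) = 2.8618
Cpk = min(Cpu, Cpl) = 0.8051

0.8051


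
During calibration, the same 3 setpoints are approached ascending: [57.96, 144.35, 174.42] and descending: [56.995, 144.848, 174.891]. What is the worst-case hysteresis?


|57.96 - 56.995| = 0.9650
|144.35 - 144.848| = 0.4980
|174.42 - 174.891| = 0.4710
hysteresis = max(diffs) = 0.9650

0.9650


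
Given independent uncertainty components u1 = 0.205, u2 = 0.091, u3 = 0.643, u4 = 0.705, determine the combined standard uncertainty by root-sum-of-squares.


uc = sqrt(0.205^2 + 0.091^2 + 0.643^2 + 0.705^2)
uc = sqrt(0.96078)
uc = 0.9802

0.9802


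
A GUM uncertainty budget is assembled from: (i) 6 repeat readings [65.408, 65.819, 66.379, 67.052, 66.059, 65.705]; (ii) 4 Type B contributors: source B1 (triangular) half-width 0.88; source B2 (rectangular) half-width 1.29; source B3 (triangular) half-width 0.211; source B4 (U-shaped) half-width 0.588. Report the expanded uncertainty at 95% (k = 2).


mean = (65.408 + 65.819 + 66.379 + 67.052 + 66.059 + 65.705) / 6 = 66.07033333
s = sqrt(sum((x - mean)^2)/(n-1)) = 0.5821332
u_A = s / sqrt(n) = 0.5821332 / sqrt(6) = 0.23765488
u_B1 = 0.88 / sqrt(6) = 0.3592585
u_B2 = 1.29 / sqrt(3) = 0.74478185
u_B3 = 0.211 / sqrt(6) = 0.086140389
u_B4 = 0.588 / sqrt(2) = 0.41577879
uc = sqrt(0.23765488^2 + 0.3592585^2 + 0.74478185^2 + 0.086140389^2 + 0.41577879^2) = 0.95944707
U = k * uc = 2 * 0.95944707
U = 1.9189

1.9189


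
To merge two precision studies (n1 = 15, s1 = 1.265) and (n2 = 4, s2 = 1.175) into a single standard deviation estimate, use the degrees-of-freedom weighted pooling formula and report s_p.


s_p = sqrt(((n1-1)*s1^2 + (n2-1)*s2^2) / (n1+n2-2))
numerator = (15-1)*1.265^2 + (4-1)*1.175^2 = 22.40315 + 4.141875 = 26.545025
denominator = 15 + 4 - 2 = 17
s_p^2 = 26.545025 / 17 = 1.5614721
s_p = sqrt(1.5614721) = 1.2496

1.2496


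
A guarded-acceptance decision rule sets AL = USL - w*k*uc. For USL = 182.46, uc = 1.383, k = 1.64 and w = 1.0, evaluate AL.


U = k * uc = 1.64 * 1.383 = 2.26812
guard band g = w * U = 1.0 * 2.26812 = 2.26812
AL = USL - g = 182.46 - 2.26812
AL = 180.1919

180.1919


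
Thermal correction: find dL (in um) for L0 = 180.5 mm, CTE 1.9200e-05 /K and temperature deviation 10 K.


dL = L * alpha * dT
= 180.5 * 1.9200e-05 * 10
= 0.0346560 mm
dL_um = 0.0346560 * 1000 = 34.6560 um

34.6560


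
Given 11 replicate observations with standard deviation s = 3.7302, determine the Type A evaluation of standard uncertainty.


u_A = s / sqrt(n)
u_A = 3.7302 / sqrt(11)
u_A = 3.7302 / 3.3166248
u_A = 1.1247

1.1247


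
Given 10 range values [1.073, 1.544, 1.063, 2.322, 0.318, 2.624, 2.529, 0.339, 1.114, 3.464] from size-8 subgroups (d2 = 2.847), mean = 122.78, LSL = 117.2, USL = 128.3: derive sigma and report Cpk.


R_bar = (1.073 + 1.544 + 1.063 + 2.322 + 0.318 + 2.624 + 2.529 + 0.339 + 1.114 + 3.464) / 10 = 1.639
sigma = R_bar / d2 = 1.639 / 2.847 = 0.57569371
Cp = (USL - LSL)/(6*sigma) = (128.3 - 117.2)/(6*0.57569371) = 3.2135
Cpu = (128.3 - 122.78)/(3*0.57569371) = 3.1961
Cpl = (122.78 - 117.2)/(3*0.57569371) = 3.2309
Cpk = min(Cpu, Cpl) = 3.1961

3.1961
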